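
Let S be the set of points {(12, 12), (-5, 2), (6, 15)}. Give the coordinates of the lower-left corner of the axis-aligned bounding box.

(-5, 2)

x-range [-5, 12], y-range [2, 15].
The lower-left corner is (-5, 2).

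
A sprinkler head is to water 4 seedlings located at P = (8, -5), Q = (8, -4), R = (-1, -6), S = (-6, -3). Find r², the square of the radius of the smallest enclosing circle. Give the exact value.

50

The farthest pair is P–S with squared distance 200. The circle on this segment as diameter has centre (1, -4) and r² = 200/4 = 50.
Check Q: distance² to centre = 49 ≤ 50, so it lies inside.
All remaining points lie in this disk, and no smaller disk contains both endpoints, so this is the minimum enclosing circle.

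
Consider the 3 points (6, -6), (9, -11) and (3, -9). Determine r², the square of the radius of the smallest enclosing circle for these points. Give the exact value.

10.625

Call the three points A, B, C in the order given.
Side lengths²: AB² = 34, AC² = 18, BC² = 40.
Since BC² = 40 < 34 + 18 = 52, the triangle is acute, so the smallest enclosing circle is the circumcircle.
Circumcentre = (6.25, -9.25), r² = 10.625.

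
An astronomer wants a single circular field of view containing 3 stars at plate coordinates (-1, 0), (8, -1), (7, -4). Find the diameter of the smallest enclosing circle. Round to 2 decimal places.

Call the three points A, B, C in the order given.
Side lengths²: AB² = 82, AC² = 80, BC² = 10.
Since AB² = 82 < 80 + 10 = 90, the triangle is acute, so the smallest enclosing circle is the circumcircle.
Circumcentre = (24/7, -8/7), r² = 1025/49.
Diameter = 2r = 2√(1025/49) ≈ 9.15.

9.15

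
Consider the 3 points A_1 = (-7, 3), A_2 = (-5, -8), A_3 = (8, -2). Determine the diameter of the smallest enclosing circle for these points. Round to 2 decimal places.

Side lengths²: A_1A_2² = 125, A_1A_3² = 250, A_2A_3² = 205.
Since A_1A_3² = 250 < 205 + 125 = 330, the triangle is acute, so the smallest enclosing circle is the circumcircle.
Circumcentre = (-9/62, -89/62), r² = 128125/1922.
Diameter = 2r = 2√(128125/1922) ≈ 16.33.

16.33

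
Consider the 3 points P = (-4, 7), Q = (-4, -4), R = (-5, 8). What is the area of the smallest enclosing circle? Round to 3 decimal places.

Side lengths²: PQ² = 121, PR² = 2, QR² = 145.
Since QR² = 145 ≥ 121 + 2 = 123, the angle opposite QR is not acute, so the smallest enclosing circle has QR as diameter.
Centre = midpoint of QR = (-4.5, 2), r² = 145/4 = 36.25.
Area = π·r² = π·36.25 ≈ 113.883.

113.883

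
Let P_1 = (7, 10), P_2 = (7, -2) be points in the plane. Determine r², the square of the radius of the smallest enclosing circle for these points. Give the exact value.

36

The smallest circle enclosing two points has them as diameter endpoints.
Centre = midpoint = (7, 4); r² = |P_1P_2|²/4 = 144/4 = 36.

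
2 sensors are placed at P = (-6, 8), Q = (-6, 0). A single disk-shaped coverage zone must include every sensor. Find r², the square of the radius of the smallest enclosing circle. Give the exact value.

The smallest circle enclosing two points has them as diameter endpoints.
Centre = midpoint = (-6, 4); r² = |PQ|²/4 = 64/4 = 16.

16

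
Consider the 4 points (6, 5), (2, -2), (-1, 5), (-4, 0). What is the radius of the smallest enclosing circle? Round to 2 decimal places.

The farthest pair is (6, 5)–(-4, 0) with squared distance 125. The circle on this segment as diameter has centre (1, 2.5) and r² = 125/4 = 31.25.
Check (2, -2): distance² to centre = 21.25 ≤ 31.25, so it lies inside.
All remaining points lie in this disk, and no smaller disk contains both endpoints, so this is the minimum enclosing circle.
r = √(31.25) ≈ 5.59.

5.59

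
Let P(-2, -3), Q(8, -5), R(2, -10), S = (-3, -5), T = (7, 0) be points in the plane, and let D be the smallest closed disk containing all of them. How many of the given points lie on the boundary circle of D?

3

By Welzl's lemma the MEC is supported by two points (diametrically opposite) or three points (on a circumcircle).
The minimum enclosing circle is determined by three boundary points: R, S, T.
Their circumcentre is (17/6, -25/6) with r² = 625/18.
The farthest remaining point Q is at distance² 493/18 ≤ 625/18.
The points at distance exactly r from the centre are R, S, T — 3 points.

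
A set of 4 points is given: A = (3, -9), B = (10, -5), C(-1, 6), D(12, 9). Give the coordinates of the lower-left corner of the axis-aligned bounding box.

(-1, -9)

x-range [-1, 12], y-range [-9, 9].
The lower-left corner is (-1, -9).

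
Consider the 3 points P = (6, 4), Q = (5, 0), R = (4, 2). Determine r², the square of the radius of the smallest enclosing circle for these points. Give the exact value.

Side lengths²: PQ² = 17, PR² = 8, QR² = 5.
Since PQ² = 17 ≥ 8 + 5 = 13, the angle opposite PQ is not acute, so the smallest enclosing circle has PQ as diameter.
Centre = midpoint of PQ = (5.5, 2), r² = 17/4 = 4.25.

4.25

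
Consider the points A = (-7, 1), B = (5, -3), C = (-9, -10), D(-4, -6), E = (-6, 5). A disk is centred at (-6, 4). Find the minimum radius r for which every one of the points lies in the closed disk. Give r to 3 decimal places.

14.318

The required radius is the distance from (-6, 4) to the farthest point.
Squared distances: 10, 170, 205, 104, 1.
Maximum is 205, attained at C.
r = √205 ≈ 14.318.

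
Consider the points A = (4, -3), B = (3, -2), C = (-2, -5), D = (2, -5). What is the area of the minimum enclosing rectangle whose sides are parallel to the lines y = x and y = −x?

In coordinates u = x + y, v = x − y the rectangle is axis-aligned; the map (x,y)→(u,v) scales areas by 2.
u-values: 1, 1, -7, -3; range = 1 − (-7) = 8.
v-values: 7, 5, 3, 7; range = 7 − 3 = 4.
Area = (8 × 4) / 2 = 16.

16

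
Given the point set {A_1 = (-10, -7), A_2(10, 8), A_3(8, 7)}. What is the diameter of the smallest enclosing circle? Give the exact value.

25

Side lengths²: A_1A_2² = 625, A_1A_3² = 520, A_2A_3² = 5.
Since A_1A_2² = 625 ≥ 520 + 5 = 525, the angle opposite A_1A_2 is not acute, so the smallest enclosing circle has A_1A_2 as diameter.
Centre = midpoint of A_1A_2 = (0, 0.5), r² = 625/4 = 156.25.
Diameter = 2r = 2√(156.25) = 25.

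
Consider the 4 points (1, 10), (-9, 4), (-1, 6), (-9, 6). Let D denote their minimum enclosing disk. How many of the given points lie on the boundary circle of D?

By Welzl's lemma the MEC is supported by two points (diametrically opposite) or three points (on a circumcircle).
The farthest pair is (1, 10)–(-9, 4) with squared distance 136. The circle on this segment as diameter has centre (-4, 7) and r² = 136/4 = 34.
Check (-1, 6): distance² to centre = 10 ≤ 34, so it lies inside.
All remaining points lie in this disk, and no smaller disk contains both endpoints, so this is the minimum enclosing circle.
The points at distance exactly r from the centre are (1, 10), (-9, 4) — 2 points.

2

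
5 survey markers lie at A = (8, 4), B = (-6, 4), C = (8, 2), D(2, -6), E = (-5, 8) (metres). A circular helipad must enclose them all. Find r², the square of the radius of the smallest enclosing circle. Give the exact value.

The minimum enclosing circle is determined by three boundary points: A, D, E.
Their circumcentre is (5/22, 41/22) with r² = 15725/242.
The farthest remaining point C is at distance² 14625/242 ≤ 15725/242.

15725/242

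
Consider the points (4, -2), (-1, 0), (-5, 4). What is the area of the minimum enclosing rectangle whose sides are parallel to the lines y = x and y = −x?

In coordinates u = x + y, v = x − y the rectangle is axis-aligned; the map (x,y)→(u,v) scales areas by 2.
u-values: 2, -1, -1; range = 2 − (-1) = 3.
v-values: 6, -1, -9; range = 6 − (-9) = 15.
Area = (3 × 15) / 2 = 22.5.

22.5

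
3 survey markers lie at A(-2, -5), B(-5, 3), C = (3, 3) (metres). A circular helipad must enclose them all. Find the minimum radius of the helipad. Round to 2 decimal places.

5.04

Side lengths²: AB² = 73, AC² = 89, BC² = 64.
Since AC² = 89 < 73 + 64 = 137, the triangle is acute, so the smallest enclosing circle is the circumcircle.
Circumcentre = (-1, -0.0625), r² = 25.37890625.
r = √(25.37890625) ≈ 5.04.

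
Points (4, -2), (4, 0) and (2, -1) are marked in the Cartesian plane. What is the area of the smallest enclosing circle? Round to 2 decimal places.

4.91

Call the three points A, B, C in the order given.
Side lengths²: AB² = 4, AC² = 5, BC² = 5.
Since BC² = 5 < 5 + 4 = 9, the triangle is acute, so the smallest enclosing circle is the circumcircle.
Circumcentre = (3.25, -1), r² = 1.5625.
Area = π·r² = π·1.5625 ≈ 4.91.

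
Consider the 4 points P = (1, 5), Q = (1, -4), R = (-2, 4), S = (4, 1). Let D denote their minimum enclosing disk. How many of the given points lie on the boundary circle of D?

3

By Welzl's lemma the MEC is supported by two points (diametrically opposite) or three points (on a circumcircle).
The minimum enclosing circle is determined by three boundary points: P, Q, R.
Their circumcentre is (5/6, 0.5) with r² = 365/18.
The farthest remaining point S is at distance² 185/18 ≤ 365/18.
The points at distance exactly r from the centre are P, Q, R — 3 points.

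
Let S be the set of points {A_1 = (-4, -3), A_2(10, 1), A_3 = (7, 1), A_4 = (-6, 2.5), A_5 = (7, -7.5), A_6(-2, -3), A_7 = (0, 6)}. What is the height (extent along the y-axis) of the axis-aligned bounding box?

13.5

max y = 6, min y = -7.5, so height = 13.5.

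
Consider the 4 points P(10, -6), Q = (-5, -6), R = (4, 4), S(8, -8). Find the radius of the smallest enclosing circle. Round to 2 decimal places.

The minimum enclosing circle is determined by three boundary points: P, Q, R.
Their circumcentre is (2.5, -3.7) with r² = 61.54.
The farthest remaining point S is at distance² 48.74 ≤ 61.54.
r = √(61.54) ≈ 7.84.

7.84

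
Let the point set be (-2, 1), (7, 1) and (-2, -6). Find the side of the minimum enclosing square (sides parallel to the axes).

The bounding box has width 9 and height 7.
An axis-aligned square enclosing the set must have side ≥ max(width, height).
So the minimum side is max(9, 7) = 9.

9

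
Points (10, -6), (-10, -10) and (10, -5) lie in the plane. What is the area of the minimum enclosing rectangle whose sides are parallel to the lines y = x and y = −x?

200

In coordinates u = x + y, v = x − y the rectangle is axis-aligned; the map (x,y)→(u,v) scales areas by 2.
u-values: 4, -20, 5; range = 5 − (-20) = 25.
v-values: 16, 0, 15; range = 16 − 0 = 16.
Area = (25 × 16) / 2 = 200.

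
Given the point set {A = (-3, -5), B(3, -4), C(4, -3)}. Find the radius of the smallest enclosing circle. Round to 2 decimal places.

Side lengths²: AB² = 37, AC² = 53, BC² = 2.
Since AC² = 53 ≥ 37 + 2 = 39, the angle opposite AC is not acute, so the smallest enclosing circle has AC as diameter.
Centre = midpoint of AC = (0.5, -4), r² = 53/4 = 13.25.
r = √(13.25) ≈ 3.64.

3.64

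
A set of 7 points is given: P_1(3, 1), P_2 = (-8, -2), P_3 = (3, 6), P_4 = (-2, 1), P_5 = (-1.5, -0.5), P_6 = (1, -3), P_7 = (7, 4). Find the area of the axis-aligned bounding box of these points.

x ranges over [-8, 7], width 15.
y ranges over [-3, 6], height 9.
Area = 15 × 9 = 135.

135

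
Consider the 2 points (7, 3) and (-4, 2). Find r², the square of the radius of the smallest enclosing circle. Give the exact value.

The smallest circle enclosing two points has them as diameter endpoints.
Centre = midpoint = (1.5, 2.5); r² = |(7, 3)−(-4, 2)|²/4 = 122/4 = 30.5.

30.5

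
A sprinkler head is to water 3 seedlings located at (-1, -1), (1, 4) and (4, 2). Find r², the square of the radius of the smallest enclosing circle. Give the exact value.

Call the three points A, B, C in the order given.
Side lengths²: AB² = 29, AC² = 34, BC² = 13.
Since AC² = 34 < 29 + 13 = 42, the triangle is acute, so the smallest enclosing circle is the circumcircle.
Circumcentre = (45/38, 39/38), r² = 6409/722.

6409/722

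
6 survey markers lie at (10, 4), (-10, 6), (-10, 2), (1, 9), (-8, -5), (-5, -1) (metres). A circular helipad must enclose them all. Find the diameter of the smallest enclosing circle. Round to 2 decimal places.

20.94

A smallest enclosing disk is always determined by at most three of the input points on its boundary.
The minimum enclosing circle is determined by three boundary points: (10, 4), (-10, 6), (-8, -5).
Their circumcentre is (-7/24, 25/12) with r² = 63125/576.
The farthest remaining point (-10, 2) is at distance² 54293/576 ≤ 63125/576.
Diameter = 2r = 2√(63125/576) ≈ 20.94.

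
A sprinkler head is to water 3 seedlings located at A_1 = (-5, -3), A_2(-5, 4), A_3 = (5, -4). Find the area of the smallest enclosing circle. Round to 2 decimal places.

128.81

Side lengths²: A_1A_2² = 49, A_1A_3² = 101, A_2A_3² = 164.
Since A_2A_3² = 164 ≥ 101 + 49 = 150, the angle opposite A_2A_3 is not acute, so the smallest enclosing circle has A_2A_3 as diameter.
Centre = midpoint of A_2A_3 = (0, 0), r² = 164/4 = 41.
Area = π·r² = π·41 ≈ 128.81.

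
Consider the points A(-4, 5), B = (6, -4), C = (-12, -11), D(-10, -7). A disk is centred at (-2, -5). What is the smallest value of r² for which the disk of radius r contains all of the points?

The required radius is the distance from (-2, -5) to the farthest point.
Squared distances: 104, 65, 136, 68.
Maximum is 136, attained at C.

136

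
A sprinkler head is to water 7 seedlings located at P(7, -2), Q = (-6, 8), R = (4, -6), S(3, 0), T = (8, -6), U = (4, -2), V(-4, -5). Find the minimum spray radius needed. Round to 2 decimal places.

9.90

By Welzl's lemma the MEC is supported by two points (diametrically opposite) or three points (on a circumcircle).
The farthest pair is Q–T with squared distance 392. The circle on this segment as diameter has centre (1, 1) and r² = 392/4 = 98.
Check P: distance² to centre = 45 ≤ 98, so it lies inside.
All remaining points lie in this disk, and no smaller disk contains both endpoints, so this is the minimum enclosing circle.
r = √98 ≈ 9.90.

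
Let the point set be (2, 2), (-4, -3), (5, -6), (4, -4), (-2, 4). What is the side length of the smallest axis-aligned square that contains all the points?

The bounding box has width 9 and height 10.
An axis-aligned square enclosing the set must have side ≥ max(width, height).
So the minimum side is max(9, 10) = 10.

10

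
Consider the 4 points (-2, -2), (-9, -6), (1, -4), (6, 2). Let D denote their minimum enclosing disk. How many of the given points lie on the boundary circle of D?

The farthest pair is (-9, -6)–(6, 2) with squared distance 289. The circle on this segment as diameter has centre (-1.5, -2) and r² = 289/4 = 72.25.
Check (-2, -2): distance² to centre = 0.25 ≤ 72.25, so it lies inside.
All remaining points lie in this disk, and no smaller disk contains both endpoints, so this is the minimum enclosing circle.
The points at distance exactly r from the centre are (-9, -6), (6, 2) — 2 points.

2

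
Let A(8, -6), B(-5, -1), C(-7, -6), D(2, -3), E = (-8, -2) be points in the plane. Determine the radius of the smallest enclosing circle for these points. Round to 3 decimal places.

8.246

A smallest enclosing disk is always determined by at most three of the input points on its boundary.
The farthest pair is A–E with squared distance 272. The circle on this segment as diameter has centre (0, -4) and r² = 272/4 = 68.
Check B: distance² to centre = 34 ≤ 68, so it lies inside.
All remaining points lie in this disk, and no smaller disk contains both endpoints, so this is the minimum enclosing circle.
r = √68 ≈ 8.246.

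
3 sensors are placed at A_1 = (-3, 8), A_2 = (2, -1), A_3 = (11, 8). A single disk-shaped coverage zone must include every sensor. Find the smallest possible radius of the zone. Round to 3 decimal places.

7.280

Side lengths²: A_1A_2² = 106, A_1A_3² = 196, A_2A_3² = 162.
Since A_1A_3² = 196 < 162 + 106 = 268, the triangle is acute, so the smallest enclosing circle is the circumcircle.
Circumcentre = (4, 6), r² = 53.
r = √53 ≈ 7.280.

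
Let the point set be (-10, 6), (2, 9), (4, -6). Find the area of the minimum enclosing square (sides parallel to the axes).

The bounding box has width 14 and height 15.
An axis-aligned square enclosing the set must have side ≥ max(width, height).
So the minimum side is max(14, 15) = 15.
Area = 15² = 225.

225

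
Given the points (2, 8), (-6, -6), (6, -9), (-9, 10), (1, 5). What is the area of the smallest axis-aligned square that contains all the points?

The bounding box has width 15 and height 19.
An axis-aligned square enclosing the set must have side ≥ max(width, height).
So the minimum side is max(15, 19) = 19.
Area = 19² = 361.

361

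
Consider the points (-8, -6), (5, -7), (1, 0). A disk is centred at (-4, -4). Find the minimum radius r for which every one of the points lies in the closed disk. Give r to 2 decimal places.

The required radius is the distance from (-4, -4) to the farthest point.
Squared distances: 20, 90, 41.
Maximum is 90, attained at (5, -7).
r = √90 ≈ 9.49.

9.49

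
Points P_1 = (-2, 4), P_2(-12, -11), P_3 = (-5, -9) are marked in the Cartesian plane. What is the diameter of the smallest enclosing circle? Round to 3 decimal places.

18.028

Side lengths²: P_1P_2² = 325, P_1P_3² = 178, P_2P_3² = 53.
Since P_1P_2² = 325 ≥ 178 + 53 = 231, the angle opposite P_1P_2 is not acute, so the smallest enclosing circle has P_1P_2 as diameter.
Centre = midpoint of P_1P_2 = (-7, -3.5), r² = 325/4 = 81.25.
Diameter = 2r = 2√(81.25) ≈ 18.028.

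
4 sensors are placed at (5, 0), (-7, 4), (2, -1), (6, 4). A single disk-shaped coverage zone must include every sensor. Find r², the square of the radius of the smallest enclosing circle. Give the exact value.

42.5

The minimum enclosing circle of a finite set is fixed by two of the points (as a diameter) or three (as a circumcircle).
The minimum enclosing circle is determined by three boundary points: (5, 0), (-7, 4), (6, 4).
Their circumcentre is (-0.5, 3.5) with r² = 42.5.
The farthest remaining point (2, -1) is at distance² 26.5 ≤ 42.5.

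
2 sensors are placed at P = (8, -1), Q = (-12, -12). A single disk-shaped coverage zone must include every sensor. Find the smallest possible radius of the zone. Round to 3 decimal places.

The smallest circle enclosing two points has them as diameter endpoints.
Centre = midpoint = (-2, -6.5); r² = |PQ|²/4 = 521/4 = 130.25.
r = √(130.25) ≈ 11.413.

11.413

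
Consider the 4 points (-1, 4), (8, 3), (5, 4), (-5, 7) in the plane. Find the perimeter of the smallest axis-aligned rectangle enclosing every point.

Width = max x − min x = 8 − (-5) = 13.
Height = max y − min y = 7 − 3 = 4.
Perimeter = 2(13 + 4) = 34.

34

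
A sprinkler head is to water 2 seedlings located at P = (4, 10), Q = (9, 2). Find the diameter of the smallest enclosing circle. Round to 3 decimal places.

9.434

The smallest circle enclosing two points has them as diameter endpoints.
Centre = midpoint = (6.5, 6); r² = |PQ|²/4 = 89/4 = 22.25.
Diameter = 2r = 2√(22.25) ≈ 9.434.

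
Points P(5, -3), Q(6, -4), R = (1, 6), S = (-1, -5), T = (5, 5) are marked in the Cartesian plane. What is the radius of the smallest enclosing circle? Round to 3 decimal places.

By Welzl's lemma the MEC is supported by two points (diametrically opposite) or three points (on a circumcircle).
The minimum enclosing circle is determined by three boundary points: Q, R, S.
Their circumcentre is (11/6, 1/6) with r² = 625/18.
The farthest remaining point T is at distance² 601/18 ≤ 625/18.
r = √(625/18) ≈ 5.893.

5.893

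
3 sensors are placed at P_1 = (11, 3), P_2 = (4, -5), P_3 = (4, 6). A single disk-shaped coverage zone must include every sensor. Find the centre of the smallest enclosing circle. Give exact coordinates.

(81/14, 0.5)

Side lengths²: P_1P_2² = 113, P_1P_3² = 58, P_2P_3² = 121.
Since P_2P_3² = 121 < 113 + 58 = 171, the triangle is acute, so the smallest enclosing circle is the circumcircle.
Circumcentre = (81/14, 0.5), r² = 3277/98.
Centre = (81/14, 0.5).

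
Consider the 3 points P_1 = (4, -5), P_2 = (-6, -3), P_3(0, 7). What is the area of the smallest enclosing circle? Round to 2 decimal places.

141.69

Side lengths²: P_1P_2² = 104, P_1P_3² = 160, P_2P_3² = 136.
Since P_1P_3² = 160 < 136 + 104 = 240, the triangle is acute, so the smallest enclosing circle is the circumcircle.
Circumcentre = (-1/7, 2/7), r² = 2210/49.
Area = π·r² = π·2210/49 ≈ 141.69.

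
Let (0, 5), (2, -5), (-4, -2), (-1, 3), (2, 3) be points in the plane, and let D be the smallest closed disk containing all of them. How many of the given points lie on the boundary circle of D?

The minimum enclosing circle of a finite set is fixed by two of the points (as a diameter) or three (as a circumcircle).
The minimum enclosing circle is determined by three boundary points: (0, 5), (2, -5), (-4, -2).
Their circumcentre is (13/18, -1/18) with r² = 4225/162.
The farthest remaining point (-1, 3) is at distance² 1993/162 ≤ 4225/162.
The points at distance exactly r from the centre are (0, 5), (2, -5), (-4, -2) — 3 points.

3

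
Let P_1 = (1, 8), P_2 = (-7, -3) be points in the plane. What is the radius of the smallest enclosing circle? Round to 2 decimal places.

The smallest circle enclosing two points has them as diameter endpoints.
Centre = midpoint = (-3, 2.5); r² = |P_1P_2|²/4 = 185/4 = 46.25.
r = √(46.25) ≈ 6.80.

6.80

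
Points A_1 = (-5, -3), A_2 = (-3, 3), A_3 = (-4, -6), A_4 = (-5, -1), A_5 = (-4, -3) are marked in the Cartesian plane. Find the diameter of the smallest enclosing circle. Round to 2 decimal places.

9.06

The minimum enclosing circle of a finite set is fixed by two of the points (as a diameter) or three (as a circumcircle).
The farthest pair is A_2–A_3 with squared distance 82. The circle on this segment as diameter has centre (-3.5, -1.5) and r² = 82/4 = 20.5.
Check A_1: distance² to centre = 4.5 ≤ 20.5, so it lies inside.
All remaining points lie in this disk, and no smaller disk contains both endpoints, so this is the minimum enclosing circle.
Diameter = 2r = 2√(20.5) ≈ 9.06.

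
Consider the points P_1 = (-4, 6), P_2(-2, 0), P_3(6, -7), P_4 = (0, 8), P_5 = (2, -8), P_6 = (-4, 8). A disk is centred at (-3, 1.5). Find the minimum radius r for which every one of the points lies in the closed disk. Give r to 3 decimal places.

The required radius is the distance from (-3, 1.5) to the farthest point.
Squared distances: 21.25, 3.25, 153.25, 51.25, 115.25, 43.25.
Maximum is 153.25, attained at P_3.
r = √(153.25) ≈ 12.379.

12.379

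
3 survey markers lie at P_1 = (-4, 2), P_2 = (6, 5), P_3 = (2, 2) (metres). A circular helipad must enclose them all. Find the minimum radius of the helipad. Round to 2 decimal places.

5.22

Side lengths²: P_1P_2² = 109, P_1P_3² = 36, P_2P_3² = 25.
Since P_1P_2² = 109 ≥ 36 + 25 = 61, the angle opposite P_1P_2 is not acute, so the smallest enclosing circle has P_1P_2 as diameter.
Centre = midpoint of P_1P_2 = (1, 3.5), r² = 109/4 = 27.25.
r = √(27.25) ≈ 5.22.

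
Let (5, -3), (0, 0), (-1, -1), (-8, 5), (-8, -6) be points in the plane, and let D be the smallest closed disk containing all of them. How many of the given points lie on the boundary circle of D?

The minimum enclosing circle of a finite set is fixed by two of the points (as a diameter) or three (as a circumcircle).
The minimum enclosing circle is determined by three boundary points: (5, -3), (-8, 5), (-8, -6).
Their circumcentre is (-63/26, -0.5) with r² = 20737/338.
The farthest remaining point (0, 0) is at distance² 2069/338 ≤ 20737/338.
The points at distance exactly r from the centre are (5, -3), (-8, 5), (-8, -6) — 3 points.

3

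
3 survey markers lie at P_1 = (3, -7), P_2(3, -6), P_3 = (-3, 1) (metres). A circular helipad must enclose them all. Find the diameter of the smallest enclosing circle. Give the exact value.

10

Side lengths²: P_1P_2² = 1, P_1P_3² = 100, P_2P_3² = 85.
Since P_1P_3² = 100 ≥ 85 + 1 = 86, the angle opposite P_1P_3 is not acute, so the smallest enclosing circle has P_1P_3 as diameter.
Centre = midpoint of P_1P_3 = (0, -3), r² = 100/4 = 25.
Diameter = 2r = 2√25 = 10.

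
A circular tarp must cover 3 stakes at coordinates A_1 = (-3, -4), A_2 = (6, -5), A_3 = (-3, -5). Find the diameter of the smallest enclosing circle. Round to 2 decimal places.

9.06

Side lengths²: A_1A_2² = 82, A_1A_3² = 1, A_2A_3² = 81.
Since A_1A_2² = 82 ≥ 81 + 1 = 82, the angle opposite A_1A_2 is not acute, so the smallest enclosing circle has A_1A_2 as diameter.
Centre = midpoint of A_1A_2 = (1.5, -4.5), r² = 82/4 = 20.5.
Diameter = 2r = 2√(20.5) ≈ 9.06.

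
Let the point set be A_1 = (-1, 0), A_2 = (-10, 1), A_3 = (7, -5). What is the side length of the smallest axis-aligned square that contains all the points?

17

The bounding box has width 17 and height 6.
An axis-aligned square enclosing the set must have side ≥ max(width, height).
So the minimum side is max(17, 6) = 17.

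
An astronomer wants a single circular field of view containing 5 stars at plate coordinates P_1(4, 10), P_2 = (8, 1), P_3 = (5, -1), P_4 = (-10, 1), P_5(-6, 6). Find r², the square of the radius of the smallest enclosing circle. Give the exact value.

By Welzl's lemma the MEC is supported by two points (diametrically opposite) or three points (on a circumcircle).
The minimum enclosing circle is determined by three boundary points: P_1, P_2, P_4.
Their circumcentre is (-1, 43/18) with r² = 26869/324.
The farthest remaining point P_3 is at distance² 15385/324 ≤ 26869/324.

26869/324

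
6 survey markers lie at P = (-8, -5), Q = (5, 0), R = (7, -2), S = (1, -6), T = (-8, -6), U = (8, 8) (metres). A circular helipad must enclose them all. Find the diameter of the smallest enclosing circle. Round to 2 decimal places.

21.26

The farthest pair is T–U with squared distance 452. The circle on this segment as diameter has centre (0, 1) and r² = 452/4 = 113.
Check P: distance² to centre = 100 ≤ 113, so it lies inside.
All remaining points lie in this disk, and no smaller disk contains both endpoints, so this is the minimum enclosing circle.
Diameter = 2r = 2√113 ≈ 21.26.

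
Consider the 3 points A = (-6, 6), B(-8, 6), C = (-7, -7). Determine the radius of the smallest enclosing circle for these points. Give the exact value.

85/13

Side lengths²: AB² = 4, AC² = 170, BC² = 170.
Since BC² = 170 < 170 + 4 = 174, the triangle is acute, so the smallest enclosing circle is the circumcircle.
Circumcentre = (-7, -6/13), r² = 7225/169.
r = √(7225/169) = 85/13.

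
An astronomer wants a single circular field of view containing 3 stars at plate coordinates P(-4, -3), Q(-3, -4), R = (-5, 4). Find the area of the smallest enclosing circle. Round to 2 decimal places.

53.41

Side lengths²: PQ² = 2, PR² = 50, QR² = 68.
Since QR² = 68 ≥ 50 + 2 = 52, the angle opposite QR is not acute, so the smallest enclosing circle has QR as diameter.
Centre = midpoint of QR = (-4, 0), r² = 68/4 = 17.
Area = π·r² = π·17 ≈ 53.41.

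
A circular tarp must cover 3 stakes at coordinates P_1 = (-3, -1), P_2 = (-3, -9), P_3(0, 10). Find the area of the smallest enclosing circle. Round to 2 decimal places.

290.60

Side lengths²: P_1P_2² = 64, P_1P_3² = 130, P_2P_3² = 370.
Since P_2P_3² = 370 ≥ 130 + 64 = 194, the angle opposite P_2P_3 is not acute, so the smallest enclosing circle has P_2P_3 as diameter.
Centre = midpoint of P_2P_3 = (-1.5, 0.5), r² = 370/4 = 92.5.
Area = π·r² = π·92.5 ≈ 290.60.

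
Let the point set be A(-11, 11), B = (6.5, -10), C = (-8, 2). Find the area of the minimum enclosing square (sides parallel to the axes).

The bounding box has width 17.5 and height 21.
An axis-aligned square enclosing the set must have side ≥ max(width, height).
So the minimum side is max(17.5, 21) = 21.
Area = 21² = 441.

441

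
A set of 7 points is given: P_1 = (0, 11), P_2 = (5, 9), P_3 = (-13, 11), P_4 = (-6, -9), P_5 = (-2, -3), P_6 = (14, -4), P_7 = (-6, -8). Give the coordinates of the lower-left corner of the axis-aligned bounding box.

x-range [-13, 14], y-range [-9, 11].
The lower-left corner is (-13, -9).

(-13, -9)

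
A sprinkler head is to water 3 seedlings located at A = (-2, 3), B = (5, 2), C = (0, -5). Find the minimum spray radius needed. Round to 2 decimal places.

4.64

Side lengths²: AB² = 50, AC² = 68, BC² = 74.
Since BC² = 74 < 68 + 50 = 118, the triangle is acute, so the smallest enclosing circle is the circumcircle.
Circumcentre = (29/27, -13/27), r² = 15725/729.
r = √(15725/729) ≈ 4.64.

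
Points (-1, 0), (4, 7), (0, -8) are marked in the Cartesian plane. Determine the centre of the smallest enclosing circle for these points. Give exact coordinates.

(2, -0.5)

Call the three points A, B, C in the order given.
Side lengths²: AB² = 74, AC² = 65, BC² = 241.
Since BC² = 241 ≥ 74 + 65 = 139, the angle opposite BC is not acute, so the smallest enclosing circle has BC as diameter.
Centre = midpoint of BC = (2, -0.5), r² = 241/4 = 60.25.
Centre = (2, -0.5).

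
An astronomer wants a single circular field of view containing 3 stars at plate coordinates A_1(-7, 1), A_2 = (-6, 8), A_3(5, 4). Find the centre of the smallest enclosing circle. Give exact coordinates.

Side lengths²: A_1A_2² = 50, A_1A_3² = 153, A_2A_3² = 137.
Since A_1A_3² = 153 < 137 + 50 = 187, the triangle is acute, so the smallest enclosing circle is the circumcircle.
Circumcentre = (-71/54, 203/54), r² = 58225/1458.
Centre = (-71/54, 203/54).

(-71/54, 203/54)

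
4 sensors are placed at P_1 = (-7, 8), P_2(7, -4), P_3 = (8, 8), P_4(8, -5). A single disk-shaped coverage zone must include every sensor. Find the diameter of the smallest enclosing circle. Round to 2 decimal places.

19.85

The farthest pair is P_1–P_4 with squared distance 394. The circle on this segment as diameter has centre (0.5, 1.5) and r² = 394/4 = 98.5.
Check P_2: distance² to centre = 72.5 ≤ 98.5, so it lies inside.
All remaining points lie in this disk, and no smaller disk contains both endpoints, so this is the minimum enclosing circle.
Diameter = 2r = 2√(98.5) ≈ 19.85.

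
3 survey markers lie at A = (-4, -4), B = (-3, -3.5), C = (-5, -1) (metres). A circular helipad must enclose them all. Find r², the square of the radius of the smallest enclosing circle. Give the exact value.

Side lengths²: AB² = 1.25, AC² = 10, BC² = 10.25.
Since BC² = 10.25 < 10 + 1.25 = 11.25, the triangle is acute, so the smallest enclosing circle is the circumcircle.
Circumcentre = (-117/28, -67/28), r² = 1025/392.

1025/392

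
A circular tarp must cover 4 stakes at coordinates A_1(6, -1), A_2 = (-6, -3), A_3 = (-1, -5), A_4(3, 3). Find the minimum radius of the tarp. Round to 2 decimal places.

The farthest pair is A_1–A_2 with squared distance 148. The circle on this segment as diameter has centre (0, -2) and r² = 148/4 = 37.
Check A_3: distance² to centre = 10 ≤ 37, so it lies inside.
All remaining points lie in this disk, and no smaller disk contains both endpoints, so this is the minimum enclosing circle.
r = √37 ≈ 6.08.

6.08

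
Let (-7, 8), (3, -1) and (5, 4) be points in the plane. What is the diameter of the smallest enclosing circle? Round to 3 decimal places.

Call the three points A, B, C in the order given.
Side lengths²: AB² = 181, AC² = 160, BC² = 29.
Since AB² = 181 < 160 + 29 = 189, the triangle is acute, so the smallest enclosing circle is the circumcircle.
Circumcentre = (-59/34, 129/34), r² = 26245/578.
Diameter = 2r = 2√(26245/578) ≈ 13.477.

13.477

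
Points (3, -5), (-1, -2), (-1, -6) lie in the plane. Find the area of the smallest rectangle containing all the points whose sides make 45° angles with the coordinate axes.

In coordinates u = x + y, v = x − y the rectangle is axis-aligned; the map (x,y)→(u,v) scales areas by 2.
u-values: -2, -3, -7; range = -2 − (-7) = 5.
v-values: 8, 1, 5; range = 8 − 1 = 7.
Area = (5 × 7) / 2 = 17.5.

17.5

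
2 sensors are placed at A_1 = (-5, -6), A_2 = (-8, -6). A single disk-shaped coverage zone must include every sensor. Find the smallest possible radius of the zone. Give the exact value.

1.5

The smallest circle enclosing two points has them as diameter endpoints.
Centre = midpoint = (-6.5, -6); r² = |A_1A_2|²/4 = 9/4 = 2.25.
r = √(2.25) = 1.5.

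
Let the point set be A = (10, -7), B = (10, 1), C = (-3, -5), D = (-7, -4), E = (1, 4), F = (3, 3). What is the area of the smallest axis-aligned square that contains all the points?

The bounding box has width 17 and height 11.
An axis-aligned square enclosing the set must have side ≥ max(width, height).
So the minimum side is max(17, 11) = 17.
Area = 17² = 289.

289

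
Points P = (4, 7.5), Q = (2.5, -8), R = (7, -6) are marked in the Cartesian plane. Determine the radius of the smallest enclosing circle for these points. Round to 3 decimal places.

Side lengths²: PQ² = 242.5, PR² = 191.25, QR² = 24.25.
Since PQ² = 242.5 ≥ 191.25 + 24.25 = 215.5, the angle opposite PQ is not acute, so the smallest enclosing circle has PQ as diameter.
Centre = midpoint of PQ = (3.25, -0.25), r² = 242.5/4 = 60.625.
r = √(60.625) ≈ 7.786.

7.786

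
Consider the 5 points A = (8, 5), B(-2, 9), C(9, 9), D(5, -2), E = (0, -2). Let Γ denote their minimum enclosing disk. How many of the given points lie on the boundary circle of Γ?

3

The minimum enclosing circle of a finite set is fixed by two of the points (as a diameter) or three (as a circumcircle).
The minimum enclosing circle is determined by three boundary points: B, C, E.
Their circumcentre is (3.5, 95/22) with r² = 12625/242.
The farthest remaining point D is at distance² 10205/242 ≤ 12625/242.
The points at distance exactly r from the centre are B, C, E — 3 points.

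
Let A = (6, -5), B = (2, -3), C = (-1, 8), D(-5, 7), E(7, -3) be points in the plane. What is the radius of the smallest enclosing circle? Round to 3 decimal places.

The farthest pair is A–D with squared distance 265. The circle on this segment as diameter has centre (0.5, 1) and r² = 265/4 = 66.25.
Check B: distance² to centre = 18.25 ≤ 66.25, so it lies inside.
All remaining points lie in this disk, and no smaller disk contains both endpoints, so this is the minimum enclosing circle.
r = √(66.25) ≈ 8.139.

8.139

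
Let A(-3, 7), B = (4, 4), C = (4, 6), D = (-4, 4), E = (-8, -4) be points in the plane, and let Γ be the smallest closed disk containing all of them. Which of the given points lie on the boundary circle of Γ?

The farthest pair is C–E with squared distance 244. The circle on this segment as diameter has centre (-2, 1) and r² = 244/4 = 61.
Check A: distance² to centre = 37 ≤ 61, so it lies inside.
All remaining points lie in this disk, and no smaller disk contains both endpoints, so this is the minimum enclosing circle.
The points at distance exactly r from the centre are C, E — 2 points.

C, E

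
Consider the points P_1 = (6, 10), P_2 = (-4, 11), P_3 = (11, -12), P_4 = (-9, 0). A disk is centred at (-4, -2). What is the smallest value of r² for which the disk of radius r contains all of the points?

325

The required radius is the distance from (-4, -2) to the farthest point.
Squared distances: 244, 169, 325, 29.
Maximum is 325, attained at P_3.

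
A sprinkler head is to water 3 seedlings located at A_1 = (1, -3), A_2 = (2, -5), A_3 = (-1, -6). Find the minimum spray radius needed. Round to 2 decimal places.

Side lengths²: A_1A_2² = 5, A_1A_3² = 13, A_2A_3² = 10.
Since A_1A_3² = 13 < 10 + 5 = 15, the triangle is acute, so the smallest enclosing circle is the circumcircle.
Circumcentre = (3/14, -65/14), r² = 325/98.
r = √(325/98) ≈ 1.82.

1.82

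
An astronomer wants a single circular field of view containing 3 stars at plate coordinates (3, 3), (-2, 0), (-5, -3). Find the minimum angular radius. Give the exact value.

Call the three points A, B, C in the order given.
Side lengths²: AB² = 34, AC² = 100, BC² = 18.
Since AC² = 100 ≥ 34 + 18 = 52, the angle opposite AC is not acute, so the smallest enclosing circle has AC as diameter.
Centre = midpoint of AC = (-1, 0), r² = 100/4 = 25.
r = √25 = 5.

5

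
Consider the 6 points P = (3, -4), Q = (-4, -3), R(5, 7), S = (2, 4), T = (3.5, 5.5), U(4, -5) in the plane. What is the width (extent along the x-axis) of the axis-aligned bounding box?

max x = 5, min x = -4, so width = 9.

9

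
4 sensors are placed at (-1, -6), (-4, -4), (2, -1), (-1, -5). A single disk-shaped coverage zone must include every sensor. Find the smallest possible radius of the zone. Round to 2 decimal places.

By Welzl's lemma the MEC is supported by two points (diametrically opposite) or three points (on a circumcircle).
The minimum enclosing circle is determined by three boundary points: (-1, -6), (-4, -4), (2, -1).
Their circumcentre is (-13/14, -37/14) with r² = 1105/98.
The farthest remaining point (-1, -5) is at distance² 545/98 ≤ 1105/98.
r = √(1105/98) ≈ 3.36.

3.36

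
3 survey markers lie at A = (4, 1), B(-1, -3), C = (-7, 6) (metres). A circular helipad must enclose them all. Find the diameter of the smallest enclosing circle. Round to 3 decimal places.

Side lengths²: AB² = 41, AC² = 146, BC² = 117.
Since AC² = 146 < 117 + 41 = 158, the triangle is acute, so the smallest enclosing circle is the circumcircle.
Circumcentre = (-79/46, 139/46), r² = 38909/1058.
Diameter = 2r = 2√(38909/1058) ≈ 12.129.

12.129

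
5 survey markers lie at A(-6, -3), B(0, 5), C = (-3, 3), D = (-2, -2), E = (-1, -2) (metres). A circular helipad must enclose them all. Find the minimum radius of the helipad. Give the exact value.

5

The farthest pair is A–B with squared distance 100. The circle on this segment as diameter has centre (-3, 1) and r² = 100/4 = 25.
Check C: distance² to centre = 4 ≤ 25, so it lies inside.
All remaining points lie in this disk, and no smaller disk contains both endpoints, so this is the minimum enclosing circle.
r = √25 = 5.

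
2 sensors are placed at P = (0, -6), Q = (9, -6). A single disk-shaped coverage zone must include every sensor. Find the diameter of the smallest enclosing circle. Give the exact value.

The smallest circle enclosing two points has them as diameter endpoints.
Centre = midpoint = (4.5, -6); r² = |PQ|²/4 = 81/4 = 20.25.
Diameter = 2r = 2√(20.25) = 9.

9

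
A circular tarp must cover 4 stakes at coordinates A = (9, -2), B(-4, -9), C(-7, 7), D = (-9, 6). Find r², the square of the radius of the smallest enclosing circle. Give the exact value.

52865/529

The minimum enclosing circle of a finite set is fixed by two of the points (as a diameter) or three (as a circumcircle).
The minimum enclosing circle is determined by three boundary points: A, B, D.
Their circumcentre is (-16/23, 10/23) with r² = 52865/529.
The farthest remaining point C is at distance² 43826/529 ≤ 52865/529.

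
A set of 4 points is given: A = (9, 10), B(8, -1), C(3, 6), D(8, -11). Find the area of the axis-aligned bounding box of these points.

x ranges over [3, 9], width 6.
y ranges over [-11, 10], height 21.
Area = 6 × 21 = 126.

126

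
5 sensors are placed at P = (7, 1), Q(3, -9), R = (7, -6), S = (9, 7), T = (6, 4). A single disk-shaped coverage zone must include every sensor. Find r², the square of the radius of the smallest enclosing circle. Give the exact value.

73

The farthest pair is Q–S with squared distance 292. The circle on this segment as diameter has centre (6, -1) and r² = 292/4 = 73.
Check P: distance² to centre = 5 ≤ 73, so it lies inside.
All remaining points lie in this disk, and no smaller disk contains both endpoints, so this is the minimum enclosing circle.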